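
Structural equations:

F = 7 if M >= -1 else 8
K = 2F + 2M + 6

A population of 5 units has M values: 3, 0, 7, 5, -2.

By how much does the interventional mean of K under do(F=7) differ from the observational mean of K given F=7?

do(F=7) breaks F's dependence on M. With F=7 fixed, K across the units is 26, 20, 34, 30, 16, mean 25.2.
Conditioning on F=7 selects the 4 unit(s) with M ∈ {3, 0, 7, 5}. Their K values: 26, 20, 34, 30. Mean = 27.5.
Difference = 25.2 − 27.5 = -2.3.

-2.3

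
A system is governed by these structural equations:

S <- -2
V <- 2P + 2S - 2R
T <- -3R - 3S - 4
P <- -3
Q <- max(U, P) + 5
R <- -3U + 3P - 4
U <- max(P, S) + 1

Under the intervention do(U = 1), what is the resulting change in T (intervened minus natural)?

The intervention breaks the incoming arrows to U: U <- max(P, S) + 1 no longer applies, and U = 1.
R = -3U + 3P - 4  [with U=1, P=-3]  = -16
T = -3R - 3S - 4  [with R=-16, S=-2]  = 50
Without intervention: U = max(P, S) + 1  [with P=-3, S=-2]  = -1; R = -3U + 3P - 4  [with U=-1, P=-3]  = -10; T = -3R - 3S - 4  [with R=-10, S=-2]  = 32.
Change = 50 − 32 = 18.

18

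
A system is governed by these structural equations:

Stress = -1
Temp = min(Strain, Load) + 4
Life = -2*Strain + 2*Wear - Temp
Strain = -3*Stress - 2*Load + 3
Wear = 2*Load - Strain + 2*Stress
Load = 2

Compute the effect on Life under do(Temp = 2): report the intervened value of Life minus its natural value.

4

Under do(Temp=2), the mechanism Temp = min(Strain, Load) + 4 is discarded; Temp is fixed at 2.
Strain = -3*Stress - 2*Load + 3  [with Stress=-1, Load=2]  = 2
Wear = 2*Load - Strain + 2*Stress  [with Load=2, Strain=2, Stress=-1]  = 0
Life = -2*Strain + 2*Wear - Temp  [with Strain=2, Wear=0, Temp=2]  = -6
Without intervention: Strain = -3*Stress - 2*Load + 3  [with Stress=-1, Load=2]  = 2; Temp = min(Strain, Load) + 4  [with Strain=2, Load=2]  = 6; Wear = 2*Load - Strain + 2*Stress  [with Load=2, Strain=2, Stress=-1]  = 0; Life = -2*Strain + 2*Wear - Temp  [with Strain=2, Wear=0, Temp=6]  = -10.
Change = -6 − (-10) = 4.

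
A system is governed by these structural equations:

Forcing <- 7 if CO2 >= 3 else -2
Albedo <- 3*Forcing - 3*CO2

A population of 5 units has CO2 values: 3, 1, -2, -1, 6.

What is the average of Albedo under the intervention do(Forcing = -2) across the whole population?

-10.2

Every unit gets Forcing=-2 under the intervention. Albedo values become -15, -9, 0, -3, -24; E[Albedo|do(Forcing=-2)] = -10.2.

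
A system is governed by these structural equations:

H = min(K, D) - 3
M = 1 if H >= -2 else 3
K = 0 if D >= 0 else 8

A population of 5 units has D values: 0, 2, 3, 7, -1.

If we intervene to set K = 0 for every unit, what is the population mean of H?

-3.2

The intervention sets K=0 in all 5 units regardless of D. Recomputing H per unit gives -3, -3, -3, -3, -4; average -3.2.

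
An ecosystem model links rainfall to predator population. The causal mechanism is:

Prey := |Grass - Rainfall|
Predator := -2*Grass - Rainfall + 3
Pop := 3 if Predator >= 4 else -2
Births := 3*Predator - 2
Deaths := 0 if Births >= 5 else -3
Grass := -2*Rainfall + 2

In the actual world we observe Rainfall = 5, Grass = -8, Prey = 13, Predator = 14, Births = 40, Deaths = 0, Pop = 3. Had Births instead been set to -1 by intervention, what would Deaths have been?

-3

The intervention breaks the incoming arrows to Births: Births := 3*Predator - 2 no longer applies, and Births = -1.
Deaths = 0 if Births >= 5 else -3  [with Births=-1]  = -3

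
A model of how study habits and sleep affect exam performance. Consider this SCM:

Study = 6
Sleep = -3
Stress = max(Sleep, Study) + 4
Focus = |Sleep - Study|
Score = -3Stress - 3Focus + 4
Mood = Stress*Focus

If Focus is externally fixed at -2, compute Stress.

Under do(Focus=-2), the mechanism Focus = |Sleep - Study| is discarded; Focus is fixed at -2.
Since Stress is not a descendant of the intervened variable, it is unaffected.
Stress = max(Sleep, Study) + 4  [with Sleep=-3, Study=6]  = 10

10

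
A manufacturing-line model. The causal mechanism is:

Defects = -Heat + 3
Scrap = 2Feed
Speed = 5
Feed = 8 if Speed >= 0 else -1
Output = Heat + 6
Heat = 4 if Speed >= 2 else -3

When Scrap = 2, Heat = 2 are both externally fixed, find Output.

8

The joint intervention fixes Scrap = 2, Heat = 2, removing each variable's own equation.
Output = Heat + 6  [with Heat=2]  = 8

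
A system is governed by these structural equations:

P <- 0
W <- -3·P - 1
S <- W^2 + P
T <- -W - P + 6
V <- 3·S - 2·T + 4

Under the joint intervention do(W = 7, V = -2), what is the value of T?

The joint intervention fixes W = 7, V = -2, removing each variable's own equation.
T = -W - P + 6  [with W=7, P=0]  = -1

-1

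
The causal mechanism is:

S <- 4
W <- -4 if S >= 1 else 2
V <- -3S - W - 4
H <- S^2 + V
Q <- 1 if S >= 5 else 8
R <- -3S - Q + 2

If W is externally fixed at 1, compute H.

-1

Under do(W=1), the mechanism W <- -4 if S >= 1 else 2 is discarded; W is fixed at 1.
V = -3S - W - 4  [with S=4, W=1]  = -17
H = S^2 + V  [with S=4, V=-17]  = -1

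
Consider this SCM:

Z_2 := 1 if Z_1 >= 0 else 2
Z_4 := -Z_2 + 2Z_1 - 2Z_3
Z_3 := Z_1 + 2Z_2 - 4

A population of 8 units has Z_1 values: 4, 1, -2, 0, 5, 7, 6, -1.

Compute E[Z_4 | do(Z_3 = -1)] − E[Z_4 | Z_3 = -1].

5.25

do(Z_3=-1) breaks Z_3's dependence on Z_1. With Z_3=-1 fixed, Z_4 across the units is 9, 3, -4, 1, 11, 15, 13, -2, mean 5.75.
Conditioning on Z_3=-1 selects the 2 unit(s) with Z_1 ∈ {1, -1}. Their Z_4 values: 3, -2. Mean = 0.5.
Difference = 5.75 − 0.5 = 5.25.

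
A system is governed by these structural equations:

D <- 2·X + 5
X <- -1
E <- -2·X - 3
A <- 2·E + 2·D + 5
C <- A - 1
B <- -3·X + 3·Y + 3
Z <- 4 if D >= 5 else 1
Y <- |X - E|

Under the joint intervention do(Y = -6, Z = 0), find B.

-12

Under do(Y = -6, Z = 0), each intervened variable's structural equation is replaced by its fixed value.
B = -3·X + 3·Y + 3  [with X=-1, Y=-6]  = -12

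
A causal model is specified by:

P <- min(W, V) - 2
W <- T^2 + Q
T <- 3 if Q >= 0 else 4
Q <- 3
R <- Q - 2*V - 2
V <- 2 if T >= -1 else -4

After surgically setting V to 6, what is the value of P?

The intervention breaks the incoming arrows to V: V <- 2 if T >= -1 else -4 no longer applies, and V = 6.
T = 3 if Q >= 0 else 4  [with Q=3]  = 3
W = T^2 + Q  [with T=3, Q=3]  = 12
P = min(W, V) - 2  [with W=12, V=6]  = 4

4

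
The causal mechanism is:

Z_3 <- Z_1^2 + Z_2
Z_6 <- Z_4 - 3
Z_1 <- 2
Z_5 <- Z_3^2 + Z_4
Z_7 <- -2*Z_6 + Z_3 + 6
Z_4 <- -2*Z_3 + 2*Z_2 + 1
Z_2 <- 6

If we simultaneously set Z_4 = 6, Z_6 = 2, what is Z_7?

12

Setting Z_4 = 6, Z_6 = 2 by intervention discards those variables' equations.
Z_3 = Z_1^2 + Z_2  [with Z_1=2, Z_2=6]  = 10
Z_7 = -2*Z_6 + Z_3 + 6  [with Z_6=2, Z_3=10]  = 12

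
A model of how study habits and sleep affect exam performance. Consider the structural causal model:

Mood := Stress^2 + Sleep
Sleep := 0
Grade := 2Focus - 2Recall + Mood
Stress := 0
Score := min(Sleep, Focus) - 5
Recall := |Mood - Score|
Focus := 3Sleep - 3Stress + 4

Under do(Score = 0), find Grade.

The intervention breaks the incoming arrows to Score: Score := min(Sleep, Focus) - 5 no longer applies, and Score = 0.
Focus = 3Sleep - 3Stress + 4  [with Sleep=0, Stress=0]  = 4
Mood = Stress^2 + Sleep  [with Stress=0, Sleep=0]  = 0
Recall = |Mood - Score|  [with Mood=0, Score=0]  = 0
Grade = 2Focus - 2Recall + Mood  [with Focus=4, Recall=0, Mood=0]  = 8

8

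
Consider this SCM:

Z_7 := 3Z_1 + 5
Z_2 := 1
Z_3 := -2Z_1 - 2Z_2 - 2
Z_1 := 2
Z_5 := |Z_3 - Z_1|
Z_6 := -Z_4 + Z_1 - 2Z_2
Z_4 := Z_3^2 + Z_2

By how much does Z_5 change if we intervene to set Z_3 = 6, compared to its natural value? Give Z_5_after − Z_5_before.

do(Z_3=6) replaces the equation Z_3 := -2Z_1 - 2Z_2 - 2 with the constant Z_3 = 6.
Z_5 = |Z_3 - Z_1|  [with Z_3=6, Z_1=2]  = 4
Without intervention: Z_3 = -2Z_1 - 2Z_2 - 2  [with Z_1=2, Z_2=1]  = -8; Z_5 = |Z_3 - Z_1|  [with Z_3=-8, Z_1=2]  = 10.
Change = 4 − 10 = -6.

-6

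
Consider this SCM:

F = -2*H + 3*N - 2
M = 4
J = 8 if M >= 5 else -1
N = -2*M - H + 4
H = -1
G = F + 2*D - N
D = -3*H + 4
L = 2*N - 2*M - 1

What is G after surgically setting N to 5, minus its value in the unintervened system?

16

The intervention breaks the incoming arrows to N: N = -2*M - H + 4 no longer applies, and N = 5.
F = -2*H + 3*N - 2  [with H=-1, N=5]  = 15
D = -3*H + 4  [with H=-1]  = 7
G = F + 2*D - N  [with F=15, D=7, N=5]  = 24
Without intervention: N = -2*M - H + 4  [with M=4, H=-1]  = -3; F = -2*H + 3*N - 2  [with H=-1, N=-3]  = -9; D = -3*H + 4  [with H=-1]  = 7; G = F + 2*D - N  [with F=-9, D=7, N=-3]  = 8.
Change = 24 − 8 = 16.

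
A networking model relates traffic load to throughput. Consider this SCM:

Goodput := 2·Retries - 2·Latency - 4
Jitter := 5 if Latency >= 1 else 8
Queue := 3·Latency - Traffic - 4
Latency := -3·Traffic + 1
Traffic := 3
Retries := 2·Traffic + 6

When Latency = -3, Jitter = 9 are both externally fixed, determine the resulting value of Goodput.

Setting Latency = -3, Jitter = 9 by intervention discards those variables' equations.
Retries = 2·Traffic + 6  [with Traffic=3]  = 12
Goodput = 2·Retries - 2·Latency - 4  [with Retries=12, Latency=-3]  = 26

26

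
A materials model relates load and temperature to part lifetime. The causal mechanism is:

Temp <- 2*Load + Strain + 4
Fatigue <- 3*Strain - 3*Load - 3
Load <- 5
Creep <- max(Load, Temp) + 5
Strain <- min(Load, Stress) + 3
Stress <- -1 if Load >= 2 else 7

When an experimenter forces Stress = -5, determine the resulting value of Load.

Under do(Stress=-5), the mechanism Stress <- -1 if Load >= 2 else 7 is discarded; Stress is fixed at -5.
Load is not downstream of the intervention, so its value is determined by the original equations.

5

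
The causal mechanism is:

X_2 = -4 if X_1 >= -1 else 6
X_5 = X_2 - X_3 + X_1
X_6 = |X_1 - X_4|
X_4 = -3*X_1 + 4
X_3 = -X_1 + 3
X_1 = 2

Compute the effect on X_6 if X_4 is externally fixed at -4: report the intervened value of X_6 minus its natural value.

2

Under do(X_4=-4), the mechanism X_4 = -3*X_1 + 4 is discarded; X_4 is fixed at -4.
X_6 = |X_1 - X_4|  [with X_1=2, X_4=-4]  = 6
Without intervention: X_4 = -3*X_1 + 4  [with X_1=2]  = -2; X_6 = |X_1 - X_4|  [with X_1=2, X_4=-2]  = 4.
Change = 6 − 4 = 2.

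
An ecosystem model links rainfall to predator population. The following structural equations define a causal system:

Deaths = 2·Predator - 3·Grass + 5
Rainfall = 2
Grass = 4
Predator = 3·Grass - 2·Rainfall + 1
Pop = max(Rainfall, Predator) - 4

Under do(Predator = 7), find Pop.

3

do(Predator=7) replaces the equation Predator = 3·Grass - 2·Rainfall + 1 with the constant Predator = 7.
Pop = max(Rainfall, Predator) - 4  [with Rainfall=2, Predator=7]  = 3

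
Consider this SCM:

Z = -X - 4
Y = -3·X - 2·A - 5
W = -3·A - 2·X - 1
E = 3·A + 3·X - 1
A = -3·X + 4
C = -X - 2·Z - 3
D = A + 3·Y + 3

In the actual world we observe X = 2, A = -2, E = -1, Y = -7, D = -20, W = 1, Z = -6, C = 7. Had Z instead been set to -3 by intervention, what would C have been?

1

do(Z=-3) replaces the equation Z = -X - 4 with the constant Z = -3.
C = -X - 2·Z - 3  [with X=2, Z=-3]  = 1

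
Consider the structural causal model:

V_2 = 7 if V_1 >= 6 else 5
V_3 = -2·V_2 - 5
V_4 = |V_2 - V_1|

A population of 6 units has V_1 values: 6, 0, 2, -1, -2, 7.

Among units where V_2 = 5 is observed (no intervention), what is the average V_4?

5.25

Conditioning on V_2=5 selects the 4 unit(s) with V_1 ∈ {0, 2, -1, -2}. Their V_4 values: 5, 3, 6, 7. Mean = 5.25.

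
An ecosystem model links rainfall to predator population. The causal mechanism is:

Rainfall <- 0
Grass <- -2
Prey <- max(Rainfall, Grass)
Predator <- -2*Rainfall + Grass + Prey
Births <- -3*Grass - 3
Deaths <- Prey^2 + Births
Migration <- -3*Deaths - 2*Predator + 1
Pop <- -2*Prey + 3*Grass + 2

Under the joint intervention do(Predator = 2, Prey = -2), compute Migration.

The joint intervention fixes Predator = 2, Prey = -2, removing each variable's own equation.
Births = -3*Grass - 3  [with Grass=-2]  = 3
Deaths = Prey^2 + Births  [with Prey=-2, Births=3]  = 7
Migration = -3*Deaths - 2*Predator + 1  [with Deaths=7, Predator=2]  = -24

-24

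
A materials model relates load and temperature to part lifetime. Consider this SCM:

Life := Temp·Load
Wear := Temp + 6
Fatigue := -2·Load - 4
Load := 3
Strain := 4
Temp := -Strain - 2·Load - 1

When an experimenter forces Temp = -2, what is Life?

The intervention breaks the incoming arrows to Temp: Temp := -Strain - 2·Load - 1 no longer applies, and Temp = -2.
Life = Temp·Load  [with Temp=-2, Load=3]  = -6

-6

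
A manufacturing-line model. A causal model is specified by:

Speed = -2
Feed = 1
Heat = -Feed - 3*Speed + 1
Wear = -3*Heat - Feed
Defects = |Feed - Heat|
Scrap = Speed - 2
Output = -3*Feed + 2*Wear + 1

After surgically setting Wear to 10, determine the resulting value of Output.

The intervention breaks the incoming arrows to Wear: Wear = -3*Heat - Feed no longer applies, and Wear = 10.
Output = -3*Feed + 2*Wear + 1  [with Feed=1, Wear=10]  = 18

18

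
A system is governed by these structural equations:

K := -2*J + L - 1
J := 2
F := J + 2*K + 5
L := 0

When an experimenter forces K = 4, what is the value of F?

The intervention breaks the incoming arrows to K: K := -2*J + L - 1 no longer applies, and K = 4.
F = J + 2*K + 5  [with J=2, K=4]  = 15

15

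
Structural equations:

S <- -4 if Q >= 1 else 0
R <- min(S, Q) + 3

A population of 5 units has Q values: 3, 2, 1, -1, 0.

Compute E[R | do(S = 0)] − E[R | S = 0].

0.3

do(S=0) breaks S's dependence on Q. With S=0 fixed, R across the units is 3, 3, 3, 2, 3, mean 2.8.
Observing S=0 restricts to units where S's equation naturally yields 0: Q ∈ {-1, 0}. In that subpopulation R = 2, 3, mean 2.5.
Difference = 2.8 − 2.5 = 0.3.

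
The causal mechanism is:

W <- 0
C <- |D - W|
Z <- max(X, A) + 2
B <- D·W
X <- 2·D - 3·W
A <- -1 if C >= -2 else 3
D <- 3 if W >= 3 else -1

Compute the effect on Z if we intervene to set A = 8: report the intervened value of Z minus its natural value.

Intervening sets A = 8 and removes its equation (A <- -1 if C >= -2 else 3).
D = 3 if W >= 3 else -1  [with W=0]  = -1
X = 2·D - 3·W  [with D=-1, W=0]  = -2
Z = max(X, A) + 2  [with X=-2, A=8]  = 10
Without intervention: D = 3 if W >= 3 else -1  [with W=0]  = -1; X = 2·D - 3·W  [with D=-1, W=0]  = -2; C = |D - W|  [with D=-1, W=0]  = 1; A = -1 if C >= -2 else 3  [with C=1]  = -1; Z = max(X, A) + 2  [with X=-2, A=-1]  = 1.
Change = 10 − 1 = 9.

9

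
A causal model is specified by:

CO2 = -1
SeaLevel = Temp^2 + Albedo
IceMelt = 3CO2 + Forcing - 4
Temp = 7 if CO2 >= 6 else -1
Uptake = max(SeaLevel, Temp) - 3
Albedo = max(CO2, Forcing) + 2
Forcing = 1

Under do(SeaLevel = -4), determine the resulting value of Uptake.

Intervening sets SeaLevel = -4 and removes its equation (SeaLevel = Temp^2 + Albedo).
Temp = 7 if CO2 >= 6 else -1  [with CO2=-1]  = -1
Uptake = max(SeaLevel, Temp) - 3  [with SeaLevel=-4, Temp=-1]  = -4

-4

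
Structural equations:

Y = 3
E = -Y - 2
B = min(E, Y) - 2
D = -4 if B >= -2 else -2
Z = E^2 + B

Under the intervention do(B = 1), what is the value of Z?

do(B=1) replaces the equation B = min(E, Y) - 2 with the constant B = 1.
E = -Y - 2  [with Y=3]  = -5
Z = E^2 + B  [with E=-5, B=1]  = 26

26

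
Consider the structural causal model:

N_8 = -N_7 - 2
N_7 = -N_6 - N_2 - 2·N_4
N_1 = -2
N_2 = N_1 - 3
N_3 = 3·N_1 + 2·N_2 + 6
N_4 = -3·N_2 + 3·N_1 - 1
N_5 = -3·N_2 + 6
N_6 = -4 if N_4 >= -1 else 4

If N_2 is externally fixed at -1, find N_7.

5

Under do(N_2=-1), the mechanism N_2 = N_1 - 3 is discarded; N_2 is fixed at -1.
N_4 = -3·N_2 + 3·N_1 - 1  [with N_2=-1, N_1=-2]  = -4
N_6 = -4 if N_4 >= -1 else 4  [with N_4=-4]  = 4
N_7 = -N_6 - N_2 - 2·N_4  [with N_6=4, N_2=-1, N_4=-4]  = 5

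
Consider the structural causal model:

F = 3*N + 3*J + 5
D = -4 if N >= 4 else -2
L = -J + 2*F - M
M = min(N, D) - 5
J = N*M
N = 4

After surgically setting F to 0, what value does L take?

45

The intervention breaks the incoming arrows to F: F = 3*N + 3*J + 5 no longer applies, and F = 0.
D = -4 if N >= 4 else -2  [with N=4]  = -4
M = min(N, D) - 5  [with N=4, D=-4]  = -9
J = N*M  [with N=4, M=-9]  = -36
L = -J + 2*F - M  [with J=-36, F=0, M=-9]  = 45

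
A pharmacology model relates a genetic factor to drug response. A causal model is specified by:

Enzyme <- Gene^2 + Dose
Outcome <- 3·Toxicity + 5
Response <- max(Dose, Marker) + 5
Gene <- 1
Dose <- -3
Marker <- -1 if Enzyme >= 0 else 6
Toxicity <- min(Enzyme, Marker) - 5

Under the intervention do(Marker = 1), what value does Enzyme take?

Under do(Marker=1), the mechanism Marker <- -1 if Enzyme >= 0 else 6 is discarded; Marker is fixed at 1.
Since Enzyme is not a descendant of the intervened variable, it is unaffected.
Enzyme = Gene^2 + Dose  [with Gene=1, Dose=-3]  = -2

-2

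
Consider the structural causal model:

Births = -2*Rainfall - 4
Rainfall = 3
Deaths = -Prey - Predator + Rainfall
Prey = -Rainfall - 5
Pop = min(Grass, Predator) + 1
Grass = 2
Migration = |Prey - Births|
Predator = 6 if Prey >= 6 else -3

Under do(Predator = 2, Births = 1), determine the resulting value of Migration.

9

Under do(Predator = 2, Births = 1), each intervened variable's structural equation is replaced by its fixed value.
Prey = -Rainfall - 5  [with Rainfall=3]  = -8
Migration = |Prey - Births|  [with Prey=-8, Births=1]  = 9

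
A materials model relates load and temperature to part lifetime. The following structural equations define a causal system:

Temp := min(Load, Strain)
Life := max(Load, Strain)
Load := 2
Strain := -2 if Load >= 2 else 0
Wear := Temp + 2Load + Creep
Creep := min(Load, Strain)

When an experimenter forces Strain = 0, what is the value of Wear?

4

do(Strain=0) replaces the equation Strain := -2 if Load >= 2 else 0 with the constant Strain = 0.
Temp = min(Load, Strain)  [with Load=2, Strain=0]  = 0
Creep = min(Load, Strain)  [with Load=2, Strain=0]  = 0
Wear = Temp + 2Load + Creep  [with Temp=0, Load=2, Creep=0]  = 4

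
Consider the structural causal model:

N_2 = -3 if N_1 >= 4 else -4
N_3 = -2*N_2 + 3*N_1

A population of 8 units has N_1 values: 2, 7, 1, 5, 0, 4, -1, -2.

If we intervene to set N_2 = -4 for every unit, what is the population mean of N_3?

The intervention sets N_2=-4 in all 8 units regardless of N_1. Recomputing N_3 per unit gives 14, 29, 11, 23, 8, 20, 5, 2; average 14.

14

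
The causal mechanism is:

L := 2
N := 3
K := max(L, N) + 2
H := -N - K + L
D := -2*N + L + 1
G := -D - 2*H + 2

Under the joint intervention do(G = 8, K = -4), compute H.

Under do(G = 8, K = -4), each intervened variable's structural equation is replaced by its fixed value.
H = -N - K + L  [with N=3, K=-4, L=2]  = 3

3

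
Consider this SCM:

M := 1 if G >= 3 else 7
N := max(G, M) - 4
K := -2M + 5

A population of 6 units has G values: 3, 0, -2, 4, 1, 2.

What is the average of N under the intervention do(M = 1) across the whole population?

-2

The intervention sets M=1 in all 6 units regardless of G. Recomputing N per unit gives -1, -3, -3, 0, -3, -2; average -2.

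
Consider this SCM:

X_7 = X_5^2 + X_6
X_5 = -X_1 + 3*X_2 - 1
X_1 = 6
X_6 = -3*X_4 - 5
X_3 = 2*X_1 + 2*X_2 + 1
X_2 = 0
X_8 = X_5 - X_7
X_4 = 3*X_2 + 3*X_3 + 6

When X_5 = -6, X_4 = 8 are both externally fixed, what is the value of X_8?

Under do(X_5 = -6, X_4 = 8), each intervened variable's structural equation is replaced by its fixed value.
X_6 = -3*X_4 - 5  [with X_4=8]  = -29
X_7 = X_5^2 + X_6  [with X_5=-6, X_6=-29]  = 7
X_8 = X_5 - X_7  [with X_5=-6, X_7=7]  = -13

-13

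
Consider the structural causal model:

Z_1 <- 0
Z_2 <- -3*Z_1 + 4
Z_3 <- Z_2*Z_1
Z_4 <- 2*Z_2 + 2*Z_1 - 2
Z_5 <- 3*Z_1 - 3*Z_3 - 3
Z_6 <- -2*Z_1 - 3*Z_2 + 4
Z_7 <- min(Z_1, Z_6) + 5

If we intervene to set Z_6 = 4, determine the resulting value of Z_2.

do(Z_6=4) replaces the equation Z_6 <- -2*Z_1 - 3*Z_2 + 4 with the constant Z_6 = 4.
Z_2 is not downstream of the intervention, so its value is determined by the original equations.
Z_2 = -3*Z_1 + 4  [with Z_1=0]  = 4

4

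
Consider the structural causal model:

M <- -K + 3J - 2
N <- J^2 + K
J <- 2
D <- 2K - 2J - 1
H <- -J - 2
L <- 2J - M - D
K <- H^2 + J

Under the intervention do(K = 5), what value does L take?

0

The intervention breaks the incoming arrows to K: K <- H^2 + J no longer applies, and K = 5.
D = 2K - 2J - 1  [with K=5, J=2]  = 5
M = -K + 3J - 2  [with K=5, J=2]  = -1
L = 2J - M - D  [with J=2, M=-1, D=5]  = 0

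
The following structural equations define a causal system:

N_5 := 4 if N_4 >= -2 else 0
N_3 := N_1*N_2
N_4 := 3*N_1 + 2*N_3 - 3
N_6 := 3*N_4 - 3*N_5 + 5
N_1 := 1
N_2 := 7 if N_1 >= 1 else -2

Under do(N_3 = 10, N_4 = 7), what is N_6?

14

Setting N_3 = 10, N_4 = 7 by intervention discards those variables' equations.
N_5 = 4 if N_4 >= -2 else 0  [with N_4=7]  = 4
N_6 = 3*N_4 - 3*N_5 + 5  [with N_4=7, N_5=4]  = 14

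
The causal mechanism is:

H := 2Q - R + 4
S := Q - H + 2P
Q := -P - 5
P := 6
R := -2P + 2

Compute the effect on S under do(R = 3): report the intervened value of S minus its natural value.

do(R=3) replaces the equation R := -2P + 2 with the constant R = 3.
Q = -P - 5  [with P=6]  = -11
H = 2Q - R + 4  [with Q=-11, R=3]  = -21
S = Q - H + 2P  [with Q=-11, H=-21, P=6]  = 22
Without intervention: R = -2P + 2  [with P=6]  = -10; Q = -P - 5  [with P=6]  = -11; H = 2Q - R + 4  [with Q=-11, R=-10]  = -8; S = Q - H + 2P  [with Q=-11, H=-8, P=6]  = 9.
Change = 22 − 9 = 13.

13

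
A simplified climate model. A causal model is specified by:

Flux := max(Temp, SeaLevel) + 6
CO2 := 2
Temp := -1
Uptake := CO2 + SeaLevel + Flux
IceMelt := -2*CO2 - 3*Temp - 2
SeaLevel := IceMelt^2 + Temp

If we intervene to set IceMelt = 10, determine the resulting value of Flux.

105

do(IceMelt=10) replaces the equation IceMelt := -2*CO2 - 3*Temp - 2 with the constant IceMelt = 10.
SeaLevel = IceMelt^2 + Temp  [with IceMelt=10, Temp=-1]  = 99
Flux = max(Temp, SeaLevel) + 6  [with Temp=-1, SeaLevel=99]  = 105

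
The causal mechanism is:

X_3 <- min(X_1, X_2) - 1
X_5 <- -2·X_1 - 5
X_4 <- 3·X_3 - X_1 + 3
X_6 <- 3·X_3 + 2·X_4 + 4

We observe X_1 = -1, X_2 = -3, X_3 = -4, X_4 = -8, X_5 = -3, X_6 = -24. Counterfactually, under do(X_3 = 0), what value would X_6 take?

12

The intervention breaks the incoming arrows to X_3: X_3 <- min(X_1, X_2) - 1 no longer applies, and X_3 = 0.
X_4 = 3·X_3 - X_1 + 3  [with X_3=0, X_1=-1]  = 4
X_6 = 3·X_3 + 2·X_4 + 4  [with X_3=0, X_4=4]  = 12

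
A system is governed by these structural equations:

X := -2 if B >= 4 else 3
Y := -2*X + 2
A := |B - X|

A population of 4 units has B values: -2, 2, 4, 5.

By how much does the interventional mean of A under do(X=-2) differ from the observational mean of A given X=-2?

The intervention sets X=-2 in all 4 units regardless of B. Recomputing A per unit gives 0, 4, 6, 7; average 4.25.
Observing X=-2 restricts to units where X's equation naturally yields -2: B ∈ {4, 5}. In that subpopulation A = 6, 7, mean 6.5.
Difference = 4.25 − 6.5 = -2.25.

-2.25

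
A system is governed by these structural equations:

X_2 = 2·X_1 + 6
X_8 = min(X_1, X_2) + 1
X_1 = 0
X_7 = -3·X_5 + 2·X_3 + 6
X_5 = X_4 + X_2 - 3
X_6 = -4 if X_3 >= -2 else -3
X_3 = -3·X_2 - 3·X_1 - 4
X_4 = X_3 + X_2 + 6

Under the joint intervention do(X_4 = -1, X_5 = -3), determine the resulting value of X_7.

-29

Under do(X_4 = -1, X_5 = -3), each intervened variable's structural equation is replaced by its fixed value.
X_2 = 2·X_1 + 6  [with X_1=0]  = 6
X_3 = -3·X_2 - 3·X_1 - 4  [with X_2=6, X_1=0]  = -22
X_7 = -3·X_5 + 2·X_3 + 6  [with X_5=-3, X_3=-22]  = -29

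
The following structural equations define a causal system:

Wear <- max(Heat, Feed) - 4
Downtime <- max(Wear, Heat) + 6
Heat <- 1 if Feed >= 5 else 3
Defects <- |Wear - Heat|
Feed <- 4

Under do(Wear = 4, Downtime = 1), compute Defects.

1

The joint intervention fixes Wear = 4, Downtime = 1, removing each variable's own equation.
Heat = 1 if Feed >= 5 else 3  [with Feed=4]  = 3
Defects = |Wear - Heat|  [with Wear=4, Heat=3]  = 1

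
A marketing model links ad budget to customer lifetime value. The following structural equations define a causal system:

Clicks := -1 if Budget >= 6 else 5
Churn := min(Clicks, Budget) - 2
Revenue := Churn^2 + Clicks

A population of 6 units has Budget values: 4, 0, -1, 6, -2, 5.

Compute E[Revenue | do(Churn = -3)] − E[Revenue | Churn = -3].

The intervention sets Churn=-3 in all 6 units regardless of Budget. Recomputing Revenue per unit gives 14, 14, 14, 8, 14, 14; average 13.
Conditioning on Churn=-3 selects the 2 unit(s) with Budget ∈ {-1, 6}. Their Revenue values: 14, 8. Mean = 11.
Difference = 13 − 11 = 2.

2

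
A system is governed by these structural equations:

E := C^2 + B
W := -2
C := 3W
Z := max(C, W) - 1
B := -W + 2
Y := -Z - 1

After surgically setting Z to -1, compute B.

Under do(Z=-1), the mechanism Z := max(C, W) - 1 is discarded; Z is fixed at -1.
No directed path runs from Z to B, so B keeps its natural value.
B = -W + 2  [with W=-2]  = 4

4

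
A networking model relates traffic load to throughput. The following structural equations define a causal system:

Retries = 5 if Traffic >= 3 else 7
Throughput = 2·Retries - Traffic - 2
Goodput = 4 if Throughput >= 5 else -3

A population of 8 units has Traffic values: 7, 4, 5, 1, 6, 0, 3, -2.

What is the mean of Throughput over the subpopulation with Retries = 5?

3

Conditioning on Retries=5 selects the 5 unit(s) with Traffic ∈ {7, 4, 5, 6, 3}. Their Throughput values: 1, 4, 3, 2, 5. Mean = 3.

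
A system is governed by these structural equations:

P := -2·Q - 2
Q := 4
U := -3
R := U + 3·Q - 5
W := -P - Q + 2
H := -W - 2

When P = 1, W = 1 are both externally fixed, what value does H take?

The joint intervention fixes P = 1, W = 1, removing each variable's own equation.
H = -W - 2  [with W=1]  = -3

-3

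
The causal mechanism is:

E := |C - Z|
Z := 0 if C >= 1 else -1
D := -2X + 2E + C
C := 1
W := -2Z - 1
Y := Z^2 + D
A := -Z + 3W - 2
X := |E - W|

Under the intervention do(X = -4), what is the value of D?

11

The intervention breaks the incoming arrows to X: X := |E - W| no longer applies, and X = -4.
Z = 0 if C >= 1 else -1  [with C=1]  = 0
E = |C - Z|  [with C=1, Z=0]  = 1
D = -2X + 2E + C  [with X=-4, E=1, C=1]  = 11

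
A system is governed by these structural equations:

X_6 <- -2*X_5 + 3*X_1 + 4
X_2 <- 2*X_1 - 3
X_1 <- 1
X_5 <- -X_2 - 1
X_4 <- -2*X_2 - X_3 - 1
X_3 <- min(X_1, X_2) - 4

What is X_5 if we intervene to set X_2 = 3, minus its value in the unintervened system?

do(X_2=3) replaces the equation X_2 <- 2*X_1 - 3 with the constant X_2 = 3.
X_5 = -X_2 - 1  [with X_2=3]  = -4
Without intervention: X_2 = 2*X_1 - 3  [with X_1=1]  = -1; X_5 = -X_2 - 1  [with X_2=-1]  = 0.
Change = -4 − 0 = -4.

-4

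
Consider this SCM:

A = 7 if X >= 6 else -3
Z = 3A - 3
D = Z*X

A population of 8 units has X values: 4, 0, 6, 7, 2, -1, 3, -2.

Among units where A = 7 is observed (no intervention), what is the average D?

Observing A=7 restricts to units where A's equation naturally yields 7: X ∈ {6, 7}. In that subpopulation D = 108, 126, mean 117.

117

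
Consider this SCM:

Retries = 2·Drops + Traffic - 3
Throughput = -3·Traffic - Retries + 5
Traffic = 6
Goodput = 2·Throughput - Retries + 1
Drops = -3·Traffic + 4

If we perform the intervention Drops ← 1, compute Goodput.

do(Drops=1) replaces the equation Drops = -3·Traffic + 4 with the constant Drops = 1.
Retries = 2·Drops + Traffic - 3  [with Drops=1, Traffic=6]  = 5
Throughput = -3·Traffic - Retries + 5  [with Traffic=6, Retries=5]  = -18
Goodput = 2·Throughput - Retries + 1  [with Throughput=-18, Retries=5]  = -40

-40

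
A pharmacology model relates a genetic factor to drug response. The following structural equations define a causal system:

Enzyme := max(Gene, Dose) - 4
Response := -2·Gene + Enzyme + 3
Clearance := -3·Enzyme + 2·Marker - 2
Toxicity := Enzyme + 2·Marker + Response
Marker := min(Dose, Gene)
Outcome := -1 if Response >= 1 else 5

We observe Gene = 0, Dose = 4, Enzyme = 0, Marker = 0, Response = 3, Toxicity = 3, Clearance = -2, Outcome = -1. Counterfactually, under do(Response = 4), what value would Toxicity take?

The intervention breaks the incoming arrows to Response: Response := -2·Gene + Enzyme + 3 no longer applies, and Response = 4.
Enzyme = max(Gene, Dose) - 4  [with Gene=0, Dose=4]  = 0
Marker = min(Dose, Gene)  [with Dose=4, Gene=0]  = 0
Toxicity = Enzyme + 2·Marker + Response  [with Enzyme=0, Marker=0, Response=4]  = 4

4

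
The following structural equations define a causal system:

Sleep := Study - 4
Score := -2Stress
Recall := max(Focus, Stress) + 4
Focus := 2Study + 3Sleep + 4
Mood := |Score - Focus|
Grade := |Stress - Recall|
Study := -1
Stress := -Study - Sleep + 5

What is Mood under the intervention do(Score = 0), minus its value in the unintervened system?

4

The intervention breaks the incoming arrows to Score: Score := -2Stress no longer applies, and Score = 0.
Sleep = Study - 4  [with Study=-1]  = -5
Focus = 2Study + 3Sleep + 4  [with Study=-1, Sleep=-5]  = -13
Mood = |Score - Focus|  [with Score=0, Focus=-13]  = 13
Without intervention: Sleep = Study - 4  [with Study=-1]  = -5; Stress = -Study - Sleep + 5  [with Study=-1, Sleep=-5]  = 11; Focus = 2Study + 3Sleep + 4  [with Study=-1, Sleep=-5]  = -13; Score = -2Stress  [with Stress=11]  = -22; Mood = |Score - Focus|  [with Score=-22, Focus=-13]  = 9.
Change = 13 − 9 = 4.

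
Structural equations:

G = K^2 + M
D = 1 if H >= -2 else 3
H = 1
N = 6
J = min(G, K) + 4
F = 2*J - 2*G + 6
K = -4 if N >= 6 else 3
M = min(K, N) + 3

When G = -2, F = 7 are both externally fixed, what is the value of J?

Under do(G = -2, F = 7), each intervened variable's structural equation is replaced by its fixed value.
K = -4 if N >= 6 else 3  [with N=6]  = -4
J = min(G, K) + 4  [with G=-2, K=-4]  = 0

0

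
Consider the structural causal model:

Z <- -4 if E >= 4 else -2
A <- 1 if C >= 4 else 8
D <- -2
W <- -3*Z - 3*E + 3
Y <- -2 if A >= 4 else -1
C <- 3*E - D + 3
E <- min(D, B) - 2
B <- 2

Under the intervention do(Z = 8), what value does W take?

-9

Intervening sets Z = 8 and removes its equation (Z <- -4 if E >= 4 else -2).
E = min(D, B) - 2  [with D=-2, B=2]  = -4
W = -3*Z - 3*E + 3  [with Z=8, E=-4]  = -9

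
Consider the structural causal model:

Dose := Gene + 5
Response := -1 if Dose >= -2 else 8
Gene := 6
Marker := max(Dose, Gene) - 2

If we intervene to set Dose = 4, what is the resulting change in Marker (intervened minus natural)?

The intervention breaks the incoming arrows to Dose: Dose := Gene + 5 no longer applies, and Dose = 4.
Marker = max(Dose, Gene) - 2  [with Dose=4, Gene=6]  = 4
Without intervention: Dose = Gene + 5  [with Gene=6]  = 11; Marker = max(Dose, Gene) - 2  [with Dose=11, Gene=6]  = 9.
Change = 4 − 9 = -5.

-5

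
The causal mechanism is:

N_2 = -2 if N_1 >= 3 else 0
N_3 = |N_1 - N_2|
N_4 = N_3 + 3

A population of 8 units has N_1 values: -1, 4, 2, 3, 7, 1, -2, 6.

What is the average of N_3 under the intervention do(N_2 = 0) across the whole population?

Under do(N_2=0), N_2's equation is replaced by N_2=0 for every unit. Per-unit N_3: 1, 4, 2, 3, 7, 1, 2, 6. Mean = 3.25.

3.25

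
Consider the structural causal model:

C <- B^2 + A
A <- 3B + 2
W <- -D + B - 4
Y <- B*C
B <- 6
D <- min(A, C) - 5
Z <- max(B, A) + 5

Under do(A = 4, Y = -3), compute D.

-1

The joint intervention fixes A = 4, Y = -3, removing each variable's own equation.
C = B^2 + A  [with B=6, A=4]  = 40
D = min(A, C) - 5  [with A=4, C=40]  = -1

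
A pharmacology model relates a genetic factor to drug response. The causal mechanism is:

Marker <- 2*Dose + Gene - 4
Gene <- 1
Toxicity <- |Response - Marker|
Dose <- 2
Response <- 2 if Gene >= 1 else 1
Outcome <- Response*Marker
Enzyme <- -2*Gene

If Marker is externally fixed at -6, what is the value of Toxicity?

Under do(Marker=-6), the mechanism Marker <- 2*Dose + Gene - 4 is discarded; Marker is fixed at -6.
Response = 2 if Gene >= 1 else 1  [with Gene=1]  = 2
Toxicity = |Response - Marker|  [with Response=2, Marker=-6]  = 8

8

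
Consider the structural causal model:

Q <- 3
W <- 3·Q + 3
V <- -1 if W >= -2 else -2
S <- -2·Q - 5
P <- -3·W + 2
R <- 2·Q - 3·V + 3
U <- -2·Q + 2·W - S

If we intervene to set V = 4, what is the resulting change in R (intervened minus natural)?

The intervention breaks the incoming arrows to V: V <- -1 if W >= -2 else -2 no longer applies, and V = 4.
R = 2·Q - 3·V + 3  [with Q=3, V=4]  = -3
Without intervention: W = 3·Q + 3  [with Q=3]  = 12; V = -1 if W >= -2 else -2  [with W=12]  = -1; R = 2·Q - 3·V + 3  [with Q=3, V=-1]  = 12.
Change = -3 − 12 = -15.

-15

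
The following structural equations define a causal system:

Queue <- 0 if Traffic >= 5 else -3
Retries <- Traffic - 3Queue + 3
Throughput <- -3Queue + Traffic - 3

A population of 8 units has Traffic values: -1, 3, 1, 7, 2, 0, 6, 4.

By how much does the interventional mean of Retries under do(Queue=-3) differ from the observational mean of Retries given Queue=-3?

1.25

The intervention sets Queue=-3 in all 8 units regardless of Traffic. Recomputing Retries per unit gives 11, 15, 13, 19, 14, 12, 18, 16; average 14.75.
Observing Queue=-3 restricts to units where Queue's equation naturally yields -3: Traffic ∈ {-1, 3, 1, 2, 0, 4}. In that subpopulation Retries = 11, 15, 13, 14, 12, 16, mean 13.5.
Difference = 14.75 − 13.5 = 1.25.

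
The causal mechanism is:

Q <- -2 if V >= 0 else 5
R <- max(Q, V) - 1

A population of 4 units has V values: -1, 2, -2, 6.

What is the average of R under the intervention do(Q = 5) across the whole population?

4.25

do(Q=5) breaks Q's dependence on V. With Q=5 fixed, R across the units is 4, 4, 4, 5, mean 4.25.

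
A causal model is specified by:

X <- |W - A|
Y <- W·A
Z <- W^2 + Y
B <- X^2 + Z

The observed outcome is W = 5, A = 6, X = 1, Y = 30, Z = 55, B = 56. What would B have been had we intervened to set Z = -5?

-4

The intervention breaks the incoming arrows to Z: Z <- W^2 + Y no longer applies, and Z = -5.
X = |W - A|  [with W=5, A=6]  = 1
B = X^2 + Z  [with X=1, Z=-5]  = -4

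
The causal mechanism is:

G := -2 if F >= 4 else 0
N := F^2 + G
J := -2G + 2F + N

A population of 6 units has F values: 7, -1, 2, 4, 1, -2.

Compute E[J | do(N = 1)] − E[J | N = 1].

5

Every unit gets N=1 under the intervention. J values become 19, -1, 5, 13, 3, -3; E[J|do(N=1)] = 6.
Conditioning on N=1 selects the 2 unit(s) with F ∈ {-1, 1}. Their J values: -1, 3. Mean = 1.
Difference = 6 − 1 = 5.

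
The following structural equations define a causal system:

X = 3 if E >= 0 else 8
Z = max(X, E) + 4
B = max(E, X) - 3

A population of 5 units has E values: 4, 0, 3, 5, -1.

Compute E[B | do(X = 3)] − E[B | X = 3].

-0.15

Every unit gets X=3 under the intervention. B values become 1, 0, 0, 2, 0; E[B|do(X=3)] = 0.6.
E[B|X=3] averages over only the 4 units with X=3 (E = 4, 0, 3, 5): B = 1, 0, 0, 2, mean 0.75.
Difference = 0.6 − 0.75 = -0.15.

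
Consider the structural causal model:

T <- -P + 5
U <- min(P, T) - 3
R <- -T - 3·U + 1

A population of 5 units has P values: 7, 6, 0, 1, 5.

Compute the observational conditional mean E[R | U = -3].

Conditioning on U=-3 selects the 2 unit(s) with P ∈ {0, 5}. Their R values: 5, 10. Mean = 7.5.

7.5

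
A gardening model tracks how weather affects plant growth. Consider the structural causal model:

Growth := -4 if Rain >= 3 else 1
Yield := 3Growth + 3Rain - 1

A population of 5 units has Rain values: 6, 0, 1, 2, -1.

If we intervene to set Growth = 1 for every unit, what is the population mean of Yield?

6.8

Every unit gets Growth=1 under the intervention. Yield values become 20, 2, 5, 8, -1; E[Yield|do(Growth=1)] = 6.8.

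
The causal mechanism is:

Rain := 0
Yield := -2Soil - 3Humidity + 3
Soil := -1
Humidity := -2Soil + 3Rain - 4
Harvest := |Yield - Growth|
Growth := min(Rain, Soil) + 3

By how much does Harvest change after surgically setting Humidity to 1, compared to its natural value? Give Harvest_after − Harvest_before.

-9

Under do(Humidity=1), the mechanism Humidity := -2Soil + 3Rain - 4 is discarded; Humidity is fixed at 1.
Growth = min(Rain, Soil) + 3  [with Rain=0, Soil=-1]  = 2
Yield = -2Soil - 3Humidity + 3  [with Soil=-1, Humidity=1]  = 2
Harvest = |Yield - Growth|  [with Yield=2, Growth=2]  = 0
Without intervention: Growth = min(Rain, Soil) + 3  [with Rain=0, Soil=-1]  = 2; Humidity = -2Soil + 3Rain - 4  [with Soil=-1, Rain=0]  = -2; Yield = -2Soil - 3Humidity + 3  [with Soil=-1, Humidity=-2]  = 11; Harvest = |Yield - Growth|  [with Yield=11, Growth=2]  = 9.
Change = 0 − 9 = -9.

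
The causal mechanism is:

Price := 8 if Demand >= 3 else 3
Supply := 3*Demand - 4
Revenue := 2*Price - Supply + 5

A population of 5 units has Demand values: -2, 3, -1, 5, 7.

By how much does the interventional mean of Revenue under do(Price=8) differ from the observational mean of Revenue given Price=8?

7.8

do(Price=8) breaks Price's dependence on Demand. With Price=8 fixed, Revenue across the units is 31, 16, 28, 10, 4, mean 17.8.
Observing Price=8 restricts to units where Price's equation naturally yields 8: Demand ∈ {3, 5, 7}. In that subpopulation Revenue = 16, 10, 4, mean 10.
Difference = 17.8 − 10 = 7.8.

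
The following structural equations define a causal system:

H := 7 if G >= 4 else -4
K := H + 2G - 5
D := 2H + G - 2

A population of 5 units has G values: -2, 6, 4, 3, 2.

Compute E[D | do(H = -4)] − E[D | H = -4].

Under do(H=-4), H's equation is replaced by H=-4 for every unit. Per-unit D: -12, -4, -6, -7, -8. Mean = -7.4.
Observing H=-4 restricts to units where H's equation naturally yields -4: G ∈ {-2, 3, 2}. In that subpopulation D = -12, -7, -8, mean -9.
Difference = -7.4 − (-9) = 1.6.

1.6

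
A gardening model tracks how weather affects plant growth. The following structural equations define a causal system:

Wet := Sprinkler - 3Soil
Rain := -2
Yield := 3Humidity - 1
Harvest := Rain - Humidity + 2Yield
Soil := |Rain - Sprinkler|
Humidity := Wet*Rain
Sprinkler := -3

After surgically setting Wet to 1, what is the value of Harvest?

-14

The intervention breaks the incoming arrows to Wet: Wet := Sprinkler - 3Soil no longer applies, and Wet = 1.
Humidity = Wet*Rain  [with Wet=1, Rain=-2]  = -2
Yield = 3Humidity - 1  [with Humidity=-2]  = -7
Harvest = Rain - Humidity + 2Yield  [with Rain=-2, Humidity=-2, Yield=-7]  = -14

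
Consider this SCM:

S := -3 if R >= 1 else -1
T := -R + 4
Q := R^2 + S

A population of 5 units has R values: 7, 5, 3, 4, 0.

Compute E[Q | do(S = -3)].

16.8

The intervention sets S=-3 in all 5 units regardless of R. Recomputing Q per unit gives 46, 22, 6, 13, -3; average 16.8.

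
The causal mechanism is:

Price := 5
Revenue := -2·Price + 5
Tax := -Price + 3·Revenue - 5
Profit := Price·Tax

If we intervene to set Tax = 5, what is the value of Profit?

25

The intervention breaks the incoming arrows to Tax: Tax := -Price + 3·Revenue - 5 no longer applies, and Tax = 5.
Profit = Price·Tax  [with Price=5, Tax=5]  = 25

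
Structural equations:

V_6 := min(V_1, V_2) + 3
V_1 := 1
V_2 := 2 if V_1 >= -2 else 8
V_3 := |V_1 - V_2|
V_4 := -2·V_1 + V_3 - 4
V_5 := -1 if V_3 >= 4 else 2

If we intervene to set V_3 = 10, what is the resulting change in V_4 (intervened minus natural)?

9

The intervention breaks the incoming arrows to V_3: V_3 := |V_1 - V_2| no longer applies, and V_3 = 10.
V_4 = -2·V_1 + V_3 - 4  [with V_1=1, V_3=10]  = 4
Without intervention: V_2 = 2 if V_1 >= -2 else 8  [with V_1=1]  = 2; V_3 = |V_1 - V_2|  [with V_1=1, V_2=2]  = 1; V_4 = -2·V_1 + V_3 - 4  [with V_1=1, V_3=1]  = -5.
Change = 4 − (-5) = 9.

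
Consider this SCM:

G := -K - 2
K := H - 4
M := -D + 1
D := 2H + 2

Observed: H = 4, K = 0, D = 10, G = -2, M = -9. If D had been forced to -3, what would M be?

do(D=-3) replaces the equation D := 2H + 2 with the constant D = -3.
M = -D + 1  [with D=-3]  = 4

4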